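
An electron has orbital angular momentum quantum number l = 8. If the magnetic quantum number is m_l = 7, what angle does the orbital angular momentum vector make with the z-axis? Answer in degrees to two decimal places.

θ ≈ 34.42°

|L| = √(l(l+1)) ℏ = 6√2 ℏ.
L_z = m_l ℏ = 7ℏ.
cos θ = L_z/|L| = 7/√72, so θ ≈ 34.42°.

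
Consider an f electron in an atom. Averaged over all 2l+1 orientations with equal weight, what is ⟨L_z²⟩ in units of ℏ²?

⟨L_z²⟩ = 4 ℏ²

For an f orbital, l = 3.
m_l ∈ {-3, -2, -1, 0, 1, 2, 3}.
⟨L_z²⟩ = ℏ²·(Σ m_l²)/(2l+1) = ℏ²·28/7 = 4ℏ².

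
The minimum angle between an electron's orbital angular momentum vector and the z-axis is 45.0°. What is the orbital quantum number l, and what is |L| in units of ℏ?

At minimum angle, m_l = l, so cos θ = l/√(l(l+1)); cos²θ = l/(l+1) = 0.5000.
l = cos²θ/sin²θ ≈ 1.
Then |L| = ℏ√(1·2) = √2 ℏ.

l = 1, |L| = √2 ℏ ≈ 1.414ℏ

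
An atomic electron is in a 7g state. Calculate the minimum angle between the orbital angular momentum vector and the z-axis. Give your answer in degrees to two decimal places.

θ_min ≈ 26.57°

For 7g, l = 4.
|L| = ℏ√(l(l+1)) = 2√5 ℏ.
The smallest angle corresponds to the largest L_z, i.e. m_l = l = 4, giving L_z = 4ℏ.
cos θ_min = 4/√20, so θ_min ≈ 26.57°.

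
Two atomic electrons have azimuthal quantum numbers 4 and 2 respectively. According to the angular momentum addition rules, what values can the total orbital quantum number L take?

L = 2, 3, 4, 5, 6

By the triangle rule, |l₁ − l₂| ≤ L ≤ l₁ + l₂.
So L can be 2, 3, 4, 5, 6.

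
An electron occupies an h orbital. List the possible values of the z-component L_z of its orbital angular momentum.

For an h orbital, l = 5.
L_z = m_l ℏ with m_l ranging from −l to +l in integer steps.
For l = 5: m_l ∈ {-5, -4, -3, -2, -1, 0, 1, 2, 3, 4, 5}.

L_z ∈ {−5ℏ, −4ℏ, −3ℏ, −2ℏ, −ℏ, 0, ℏ, 2ℏ, 3ℏ, 4ℏ, 5ℏ}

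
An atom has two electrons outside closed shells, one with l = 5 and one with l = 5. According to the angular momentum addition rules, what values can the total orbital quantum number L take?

The total orbital quantum number L ranges from |l₁ − l₂| to l₁ + l₂ in integer steps.
So L can be 0, 1, 2, 3, 4, 5, 6, 7, 8, 9, 10.

L = 0, 1, 2, 3, 4, 5, 6, 7, 8, 9, 10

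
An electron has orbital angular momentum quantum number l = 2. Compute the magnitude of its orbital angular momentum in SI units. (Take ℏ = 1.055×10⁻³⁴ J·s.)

|L| = ℏ√(l(l+1)) = ℏ√(2·3) = √6 ℏ
Numerically, |L| = 2.449 × (1.055×10⁻³⁴ J·s) = 2.584×10⁻³⁴ J·s.

|L| = 2.584×10⁻³⁴ J·s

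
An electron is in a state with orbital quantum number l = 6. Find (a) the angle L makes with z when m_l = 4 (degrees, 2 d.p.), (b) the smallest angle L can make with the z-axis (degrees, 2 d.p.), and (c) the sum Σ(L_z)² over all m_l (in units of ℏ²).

θ(m_l=4) ≈ 51.89°; θ_min ≈ 22.21°; Σ(L_z)² = 182 ℏ²

For m_l = 4: cos θ = 4/√42, θ ≈ 51.89°.
cos θ_min = 6/√42, so θ_min ≈ 22.21°.
Σ m_l² = 182, so Σ(L_z)² = 182 ℏ².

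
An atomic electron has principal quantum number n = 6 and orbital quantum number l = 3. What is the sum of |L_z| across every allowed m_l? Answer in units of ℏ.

Σ|L_z| = 12 ℏ

The allowed m_l values are -3, -2, -1, 0, 1, 2, 3.
Σ|m_l| = l(l+1) = 12.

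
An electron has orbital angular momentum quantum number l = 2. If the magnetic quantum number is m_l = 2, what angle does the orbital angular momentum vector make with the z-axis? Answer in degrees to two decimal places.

|L| = ℏ√(l(l+1)) = √6 ℏ.
L_z = m_l ℏ = 2ℏ.
cos θ = L_z/|L| = 2/√6, so θ ≈ 35.26°.

θ ≈ 35.26°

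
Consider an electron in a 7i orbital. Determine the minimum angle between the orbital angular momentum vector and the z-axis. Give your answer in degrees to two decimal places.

θ_min ≈ 22.21°

7i means n = 7, l = 6.
|L| = ℏ√(l(l+1)) = √42 ℏ.
The smallest angle corresponds to the largest L_z, i.e. m_l = l = 6, giving L_z = 6ℏ.
cos θ_min = 6/√42, so θ_min ≈ 22.21°.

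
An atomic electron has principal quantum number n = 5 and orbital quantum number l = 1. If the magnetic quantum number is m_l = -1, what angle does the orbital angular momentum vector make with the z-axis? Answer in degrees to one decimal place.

θ ≈ 135.0°

|L|² = l(l+1)ℏ² = 2ℏ², so |L| = √2 ℏ.
L_z = m_l ℏ = −1ℏ.
cos θ = L_z/|L| = -1/√2, so θ ≈ 135.0°.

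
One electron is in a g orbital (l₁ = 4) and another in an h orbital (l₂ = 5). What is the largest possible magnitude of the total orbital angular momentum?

Angular momentum addition gives L = |l₁ − l₂|, …, l₁ + l₂.
Allowed values: L = 1, 2, 3, 4, 5, 6, 7, 8, 9.
The largest magnitude corresponds to L = 9: |L_tot| = ℏ√(9·10) = 3√10 ℏ.

|L_tot|_max = 3√10 ℏ ≈ 9.487ℏ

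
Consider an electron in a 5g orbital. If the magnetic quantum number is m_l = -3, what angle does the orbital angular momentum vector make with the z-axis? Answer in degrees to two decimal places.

θ ≈ 132.13°

The 5g subshell has l = 4.
|L| = ℏ√(l(l+1)) = 2√5 ℏ.
L_z = m_l ℏ = −3ℏ.
cos θ = L_z/|L| = -3/√20, so θ ≈ 132.13°.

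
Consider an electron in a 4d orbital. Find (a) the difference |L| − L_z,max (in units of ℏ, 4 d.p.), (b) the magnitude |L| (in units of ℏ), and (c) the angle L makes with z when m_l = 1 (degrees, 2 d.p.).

|L|−L_z,max ≈ 0.4495ℏ; |L| = √6 ℏ ≈ 2.449ℏ; θ(m_l=1) ≈ 65.91°

For 4d, l = 2.
|L| − L_z,max = (√6 − 2)ℏ ≈ 0.4495ℏ.
|L| = ℏ√(2·3) = √6 ℏ ≈ 2.449ℏ.
For m_l = 1: cos θ = 1/√6, θ ≈ 65.91°.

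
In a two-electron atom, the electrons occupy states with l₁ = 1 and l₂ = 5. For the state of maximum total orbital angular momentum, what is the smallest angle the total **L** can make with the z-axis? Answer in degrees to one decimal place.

Angular momentum addition gives L = |l₁ − l₂|, …, l₁ + l₂.
L ∈ {4, 5, 6}.
The maximum is L = 6, with |L_tot| = ℏ√(6·7) = √42 ℏ.
The minimum angle with z is arccos(6/√42) ≈ 22.2°.

θ_min ≈ 22.2°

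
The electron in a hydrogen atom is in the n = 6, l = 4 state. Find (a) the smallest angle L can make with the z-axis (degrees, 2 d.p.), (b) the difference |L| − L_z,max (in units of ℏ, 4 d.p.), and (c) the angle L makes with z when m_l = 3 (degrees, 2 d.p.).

θ_min ≈ 26.57°; |L|−L_z,max ≈ 0.4721ℏ; θ(m_l=3) ≈ 47.87°

cos θ_min = 4/√20, so θ_min ≈ 26.57°.
|L| − L_z,max = (2√5 − 4)ℏ ≈ 0.4721ℏ.
For m_l = 3: cos θ = 3/√20, θ ≈ 47.87°.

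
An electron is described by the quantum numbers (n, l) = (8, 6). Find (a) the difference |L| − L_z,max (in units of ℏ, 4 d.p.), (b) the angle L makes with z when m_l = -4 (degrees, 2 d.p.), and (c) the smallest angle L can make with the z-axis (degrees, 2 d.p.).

|L|−L_z,max ≈ 0.4807ℏ; θ(m_l=-4) ≈ 128.11°; θ_min ≈ 22.21°

|L| − L_z,max = (√42 − 6)ℏ ≈ 0.4807ℏ.
For m_l = -4: cos θ = -4/√42, θ ≈ 128.11°.
cos θ_min = 6/√42, so θ_min ≈ 22.21°.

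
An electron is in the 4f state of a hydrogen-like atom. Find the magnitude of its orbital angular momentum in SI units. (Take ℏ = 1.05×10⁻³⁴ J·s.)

|L| = 3.64×10⁻³⁴ J·s

The 4f subshell has l = 3.
|L| = ℏ√(l(l+1)) = ℏ√(3·4) = 2√3 ℏ
Numerically, |L| = 3.464 × (1.05×10⁻³⁴ J·s) = 3.64×10⁻³⁴ J·s.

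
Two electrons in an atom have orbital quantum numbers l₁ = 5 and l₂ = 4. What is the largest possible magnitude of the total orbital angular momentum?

By the triangle rule, |l₁ − l₂| ≤ L ≤ l₁ + l₂.
L ∈ {1, 2, 3, 4, 5, 6, 7, 8, 9}.
The largest magnitude corresponds to L = 9: |L_tot| = ℏ√(9·10) = 3√10 ℏ.

|L_tot|_max = 3√10 ℏ ≈ 9.487ℏ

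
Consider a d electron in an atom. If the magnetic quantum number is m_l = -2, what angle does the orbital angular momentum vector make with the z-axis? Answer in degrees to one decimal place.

θ ≈ 144.7°

For a d orbital, l = 2.
|L|² = l(l+1)ℏ² = 6ℏ², so |L| = √6 ℏ.
L_z = m_l ℏ = −2ℏ.
cos θ = L_z/|L| = -2/√6, so θ ≈ 144.7°.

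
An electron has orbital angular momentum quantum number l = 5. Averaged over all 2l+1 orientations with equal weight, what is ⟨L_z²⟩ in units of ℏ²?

The allowed m_l values are -5, -4, -3, -2, -1, 0, 1, 2, 3, 4, 5.
⟨L_z²⟩ = ℏ²·(Σ m_l²)/(2l+1) = ℏ²·110/11 = 10ℏ².

⟨L_z²⟩ = 10 ℏ²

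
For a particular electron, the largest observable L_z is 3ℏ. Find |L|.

L_z,max = lℏ, so l = 3.
|L| = ℏ√(l(l+1)) = 2√3 ℏ.

|L| = 2√3 ℏ ≈ 3.464ℏ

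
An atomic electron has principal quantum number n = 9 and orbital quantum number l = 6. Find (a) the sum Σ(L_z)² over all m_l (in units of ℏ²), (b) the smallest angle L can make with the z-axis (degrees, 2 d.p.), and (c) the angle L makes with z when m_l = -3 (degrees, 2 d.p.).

Σ(L_z)² = 182 ℏ²; θ_min ≈ 22.21°; θ(m_l=-3) ≈ 117.58°

Σ m_l² = 182, so Σ(L_z)² = 182 ℏ².
cos θ_min = 6/√42, so θ_min ≈ 22.21°.
For m_l = -3: cos θ = -3/√42, θ ≈ 117.58°.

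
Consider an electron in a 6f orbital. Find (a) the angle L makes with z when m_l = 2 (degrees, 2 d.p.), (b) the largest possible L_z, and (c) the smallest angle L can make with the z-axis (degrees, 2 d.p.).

θ(m_l=2) ≈ 54.74°; L_z,max = 3ℏ; θ_min ≈ 30.00°

For 6f, l = 3.
For m_l = 2: cos θ = 2/√12, θ ≈ 54.74°.
L_z,max = lℏ = 3ℏ.
cos θ_min = 3/√12, so θ_min ≈ 30.00°.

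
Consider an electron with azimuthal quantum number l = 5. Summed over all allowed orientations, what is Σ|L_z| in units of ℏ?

Σ|L_z| = 30 ℏ

The allowed m_l values are -5, -4, -3, -2, -1, 0, 1, 2, 3, 4, 5.
Σ|m_l| = l(l+1) = 30.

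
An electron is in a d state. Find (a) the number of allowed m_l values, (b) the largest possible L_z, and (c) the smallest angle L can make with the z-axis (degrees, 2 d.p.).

A d state has l = 2.
There are 2l+1 = 5 values of m_l.
L_z,max = lℏ = 2ℏ.
cos θ_min = 2/√6, so θ_min ≈ 35.26°.

5 values; L_z,max = 2ℏ; θ_min ≈ 35.26°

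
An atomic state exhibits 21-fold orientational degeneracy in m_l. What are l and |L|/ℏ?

21 = 2l + 1, so l = (21−1)/2 = 10.
Then |L| = √(l(l+1)) ℏ = √110 ℏ.

l = 10, |L| = √110 ℏ ≈ 10.488ℏ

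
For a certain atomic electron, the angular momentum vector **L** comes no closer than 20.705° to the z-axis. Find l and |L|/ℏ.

cos²θ_min = l/(l+1) = 0.8750.
Thus l = 0.8750/(1 − 0.8750) ≈ 7.
Then |L| = ℏ√(7·8) = 2√14 ℏ.

l = 7, |L| = 2√14 ℏ ≈ 7.483ℏ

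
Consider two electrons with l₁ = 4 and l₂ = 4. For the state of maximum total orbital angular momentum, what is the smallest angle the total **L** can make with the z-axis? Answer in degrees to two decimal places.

θ_min ≈ 19.47°

Angular momentum addition gives L = |l₁ − l₂|, …, l₁ + l₂.
Allowed values: L = 0, 1, 2, 3, 4, 5, 6, 7, 8.
The maximum is L = 8, with |L_tot| = ℏ√(8·9) = 6√2 ℏ.
The minimum angle with z is arccos(8/√72) ≈ 19.47°.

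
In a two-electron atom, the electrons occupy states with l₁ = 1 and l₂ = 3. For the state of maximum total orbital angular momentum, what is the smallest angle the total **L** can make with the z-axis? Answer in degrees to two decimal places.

L runs from |1 − 3| = 2 to 1 + 3 = 4.
Allowed values: L = 2, 3, 4.
The maximum is L = 4, with |L_tot| = ℏ√(4·5) = 2√5 ℏ.
The minimum angle with z is arccos(4/√20) ≈ 26.57°.

θ_min ≈ 26.57°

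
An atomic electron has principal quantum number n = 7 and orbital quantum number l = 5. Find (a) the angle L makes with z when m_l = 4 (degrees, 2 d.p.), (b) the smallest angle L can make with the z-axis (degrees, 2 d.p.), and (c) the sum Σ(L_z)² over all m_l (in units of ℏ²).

For m_l = 4: cos θ = 4/√30, θ ≈ 43.09°.
cos θ_min = 5/√30, so θ_min ≈ 24.09°.
Σ m_l² = 110, so Σ(L_z)² = 110 ℏ².

θ(m_l=4) ≈ 43.09°; θ_min ≈ 24.09°; Σ(L_z)² = 110 ℏ²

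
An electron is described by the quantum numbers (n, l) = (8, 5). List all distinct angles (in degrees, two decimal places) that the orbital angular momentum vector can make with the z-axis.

|L|² = l(l+1)ℏ² = 30ℏ², so |L| = √30 ℏ.
cos θ = m_l/√30 for each m_l ∈ {-5, -4, -3, -2, -1, 0, 1, 2, 3, 4, 5}.

θ ∈ {24.09°, 43.09°, 56.79°, 68.58°, 79.48°, 90.00°, 100.52°, 111.42°, 123.21°, 136.91°, 155.91°}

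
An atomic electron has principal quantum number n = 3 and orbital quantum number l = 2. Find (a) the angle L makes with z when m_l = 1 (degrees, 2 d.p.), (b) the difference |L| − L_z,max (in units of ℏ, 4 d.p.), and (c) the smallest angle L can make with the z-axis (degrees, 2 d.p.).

θ(m_l=1) ≈ 65.91°; |L|−L_z,max ≈ 0.4495ℏ; θ_min ≈ 35.26°

For m_l = 1: cos θ = 1/√6, θ ≈ 65.91°.
|L| − L_z,max = (√6 − 2)ℏ ≈ 0.4495ℏ.
cos θ_min = 2/√6, so θ_min ≈ 35.26°.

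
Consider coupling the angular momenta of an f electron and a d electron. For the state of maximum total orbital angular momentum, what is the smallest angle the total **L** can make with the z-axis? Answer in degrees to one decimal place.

The total orbital quantum number L ranges from |l₁ − l₂| to l₁ + l₂ in integer steps.
Allowed values: L = 1, 2, 3, 4, 5.
The maximum is L = 5, with |L_tot| = ℏ√(5·6) = √30 ℏ.
The minimum angle with z is arccos(5/√30) ≈ 24.1°.

θ_min ≈ 24.1°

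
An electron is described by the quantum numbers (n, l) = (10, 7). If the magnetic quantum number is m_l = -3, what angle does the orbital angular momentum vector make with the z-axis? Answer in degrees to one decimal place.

θ ≈ 113.6°

|L| = ℏ√(l(l+1)) = 2√14 ℏ.
L_z = m_l ℏ = −3ℏ.
cos θ = L_z/|L| = -3/√56, so θ ≈ 113.6°.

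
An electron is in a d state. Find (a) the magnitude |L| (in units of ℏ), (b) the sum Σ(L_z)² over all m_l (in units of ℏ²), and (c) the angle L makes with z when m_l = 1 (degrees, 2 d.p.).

For a d orbital, l = 2.
|L| = ℏ√(2·3) = √6 ℏ ≈ 2.449ℏ.
Σ m_l² = 10, so Σ(L_z)² = 10 ℏ².
For m_l = 1: cos θ = 1/√6, θ ≈ 65.91°.

|L| = √6 ℏ ≈ 2.449ℏ; Σ(L_z)² = 10 ℏ²; θ(m_l=1) ≈ 65.91°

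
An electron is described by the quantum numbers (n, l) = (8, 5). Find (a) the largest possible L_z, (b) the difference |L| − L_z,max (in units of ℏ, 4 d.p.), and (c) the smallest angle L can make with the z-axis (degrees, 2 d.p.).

L_z,max = lℏ = 5ℏ.
|L| − L_z,max = (√30 − 5)ℏ ≈ 0.4772ℏ.
cos θ_min = 5/√30, so θ_min ≈ 24.09°.

L_z,max = 5ℏ; |L|−L_z,max ≈ 0.4772ℏ; θ_min ≈ 24.09°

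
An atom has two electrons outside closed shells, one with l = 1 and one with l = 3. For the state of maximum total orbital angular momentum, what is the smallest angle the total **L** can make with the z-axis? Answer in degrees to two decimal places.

Angular momentum addition gives L = |l₁ − l₂|, …, l₁ + l₂.
So L can be 2, 3, 4.
The maximum is L = 4, with |L_tot| = ℏ√(4·5) = 2√5 ℏ.
The minimum angle with z is arccos(4/√20) ≈ 26.57°.

θ_min ≈ 26.57°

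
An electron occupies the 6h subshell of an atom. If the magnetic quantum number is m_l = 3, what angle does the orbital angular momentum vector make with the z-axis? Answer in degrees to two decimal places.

θ ≈ 56.79°

The 6h subshell has l = 5.
|L| = ℏ√(l(l+1)) = √30 ℏ.
L_z = m_l ℏ = 3ℏ.
cos θ = L_z/|L| = 3/√30, so θ ≈ 56.79°.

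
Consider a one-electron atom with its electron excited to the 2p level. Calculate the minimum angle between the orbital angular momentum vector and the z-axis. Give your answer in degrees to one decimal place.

θ_min ≈ 45.0°

The 2p level has l = 1.
|L| = ℏ√(l(l+1)) = √2 ℏ.
The smallest angle corresponds to the largest L_z, i.e. m_l = l = 1, giving L_z = 1ℏ.
cos θ_min = 1/√2, so θ_min ≈ 45.0°.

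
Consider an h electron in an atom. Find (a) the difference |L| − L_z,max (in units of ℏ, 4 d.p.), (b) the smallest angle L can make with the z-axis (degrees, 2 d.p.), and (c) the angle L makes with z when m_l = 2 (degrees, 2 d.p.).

|L|−L_z,max ≈ 0.4772ℏ; θ_min ≈ 24.09°; θ(m_l=2) ≈ 68.58°

For an h orbital, l = 5.
|L| − L_z,max = (√30 − 5)ℏ ≈ 0.4772ℏ.
cos θ_min = 5/√30, so θ_min ≈ 24.09°.
For m_l = 2: cos θ = 2/√30, θ ≈ 68.58°.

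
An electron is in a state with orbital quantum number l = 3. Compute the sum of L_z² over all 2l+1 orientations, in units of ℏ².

Σ(L_z)² = 28 ℏ²

m_l ∈ {-3, -2, -1, 0, 1, 2, 3}.
Summing m² from −3 to 3: Σ m_l² = 28.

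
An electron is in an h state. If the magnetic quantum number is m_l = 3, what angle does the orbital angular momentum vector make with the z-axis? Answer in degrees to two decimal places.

The letter h corresponds to l = 5.
|L| = √(l(l+1)) ℏ = √30 ℏ.
L_z = m_l ℏ = 3ℏ.
cos θ = L_z/|L| = 3/√30, so θ ≈ 56.79°.

θ ≈ 56.79°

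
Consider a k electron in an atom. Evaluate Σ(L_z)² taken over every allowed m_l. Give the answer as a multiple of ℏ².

For a k orbital, l = 7.
m_l ∈ {-7, -6, -5, -4, -3, -2, -1, 0, 1, 2, 3, 4, 5, 6, 7}.
Σ m_l² = 2·(1 + 4 + 9 + 16 + 25 + 36 + 49) = 280.

Σ(L_z)² = 280 ℏ²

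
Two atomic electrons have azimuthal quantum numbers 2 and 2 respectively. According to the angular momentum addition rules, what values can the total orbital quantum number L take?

L = 0, 1, 2, 3, 4

Angular momentum addition gives L = |l₁ − l₂|, …, l₁ + l₂.
Allowed values: L = 0, 1, 2, 3, 4.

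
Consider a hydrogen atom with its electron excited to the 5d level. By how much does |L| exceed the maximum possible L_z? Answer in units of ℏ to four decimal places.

|L| − L_z,max ≈ 0.4495ℏ

The 5d level has l = 2.
|L| = √6 ℏ ≈ 2.4495ℏ, while L_z,max = lℏ = 2ℏ.
The difference is (√6 − 2)ℏ ≈ 0.4495ℏ.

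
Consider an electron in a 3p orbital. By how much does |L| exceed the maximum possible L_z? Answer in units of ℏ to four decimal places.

|L| − L_z,max ≈ 0.4142ℏ

For 3p, l = 1.
|L| = √2 ℏ ≈ 1.4142ℏ, while L_z,max = lℏ = 1ℏ.
The difference is (√2 − 1)ℏ ≈ 0.4142ℏ.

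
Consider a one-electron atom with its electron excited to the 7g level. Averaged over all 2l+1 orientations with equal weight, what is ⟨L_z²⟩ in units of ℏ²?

The 7g level has l = 4.
m_l runs from −4 to 4, i.e. {-4, -3, -2, -1, 0, 1, 2, 3, 4}.
Average of L_z² over 9 states: 60/9 ℏ² = 6.667 ℏ².

⟨L_z²⟩ = 6.667 ℏ²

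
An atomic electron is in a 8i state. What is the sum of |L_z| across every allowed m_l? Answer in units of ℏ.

Σ|L_z| = 42 ℏ

8i means n = 8, l = 6.
m_l runs from −6 to 6, i.e. {-6, -5, -4, -3, -2, -1, 0, 1, 2, 3, 4, 5, 6}.
Σ|m_l| = l(l+1) = 42.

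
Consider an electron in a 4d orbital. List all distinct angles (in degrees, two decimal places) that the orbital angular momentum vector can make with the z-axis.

For 4d, l = 2.
|L| = ℏ√(l(l+1)) = √6 ℏ.
cos θ = m_l/√6 for each m_l ∈ {-2, -1, 0, 1, 2}.

θ ∈ {35.26°, 65.91°, 90.00°, 114.09°, 144.74°}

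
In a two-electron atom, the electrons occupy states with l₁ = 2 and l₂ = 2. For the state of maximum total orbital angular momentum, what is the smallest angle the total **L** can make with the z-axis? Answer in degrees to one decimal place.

The total orbital quantum number L ranges from |l₁ − l₂| to l₁ + l₂ in integer steps.
L ∈ {0, 1, 2, 3, 4}.
The maximum is L = 4, with |L_tot| = ℏ√(4·5) = 2√5 ℏ.
The minimum angle with z is arccos(4/√20) ≈ 26.6°.

θ_min ≈ 26.6°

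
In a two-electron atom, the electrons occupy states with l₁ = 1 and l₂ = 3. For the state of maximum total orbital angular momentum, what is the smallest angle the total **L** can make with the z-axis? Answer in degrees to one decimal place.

θ_min ≈ 26.6°

L runs from |1 − 3| = 2 to 1 + 3 = 4.
So L can be 2, 3, 4.
The maximum is L = 4, with |L_tot| = ℏ√(4·5) = 2√5 ℏ.
The minimum angle with z is arccos(4/√20) ≈ 26.6°.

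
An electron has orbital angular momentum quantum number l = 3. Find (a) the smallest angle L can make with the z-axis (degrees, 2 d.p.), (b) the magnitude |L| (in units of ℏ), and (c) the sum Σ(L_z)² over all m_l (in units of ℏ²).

θ_min ≈ 30.00°; |L| = 2√3 ℏ ≈ 3.464ℏ; Σ(L_z)² = 28 ℏ²

cos θ_min = 3/√12, so θ_min ≈ 30.00°.
|L| = ℏ√(3·4) = 2√3 ℏ ≈ 3.464ℏ.
Σ m_l² = 28, so Σ(L_z)² = 28 ℏ².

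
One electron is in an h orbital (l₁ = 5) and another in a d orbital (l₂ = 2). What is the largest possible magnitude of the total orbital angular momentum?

|L_tot|_max = 2√14 ℏ ≈ 7.483ℏ

L runs from |5 − 2| = 3 to 5 + 2 = 7.
Allowed values: L = 3, 4, 5, 6, 7.
The largest magnitude corresponds to L = 7: |L_tot| = ℏ√(7·8) = 2√14 ℏ.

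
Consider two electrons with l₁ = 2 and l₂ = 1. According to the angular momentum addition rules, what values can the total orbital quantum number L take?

L = 1, 2, 3

L runs from |2 − 1| = 1 to 2 + 1 = 3.
Allowed values: L = 1, 2, 3.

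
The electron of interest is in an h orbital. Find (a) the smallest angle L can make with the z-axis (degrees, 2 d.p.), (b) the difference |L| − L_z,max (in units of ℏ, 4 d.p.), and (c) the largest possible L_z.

θ_min ≈ 24.09°; |L|−L_z,max ≈ 0.4772ℏ; L_z,max = 5ℏ

For an h orbital, l = 5.
cos θ_min = 5/√30, so θ_min ≈ 24.09°.
|L| − L_z,max = (√30 − 5)ℏ ≈ 0.4772ℏ.
L_z,max = lℏ = 5ℏ.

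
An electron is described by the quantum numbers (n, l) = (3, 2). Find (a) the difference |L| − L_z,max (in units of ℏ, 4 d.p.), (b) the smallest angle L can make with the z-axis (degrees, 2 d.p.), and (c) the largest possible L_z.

|L| − L_z,max = (√6 − 2)ℏ ≈ 0.4495ℏ.
cos θ_min = 2/√6, so θ_min ≈ 35.26°.
L_z,max = lℏ = 2ℏ.

|L|−L_z,max ≈ 0.4495ℏ; θ_min ≈ 35.26°; L_z,max = 2ℏ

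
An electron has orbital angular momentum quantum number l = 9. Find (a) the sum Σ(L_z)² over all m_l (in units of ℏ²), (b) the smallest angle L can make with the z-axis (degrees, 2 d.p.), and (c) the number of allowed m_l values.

Σ(L_z)² = 570 ℏ²; θ_min ≈ 18.43°; 19 values

Σ m_l² = 570, so Σ(L_z)² = 570 ℏ².
cos θ_min = 9/√90, so θ_min ≈ 18.43°.
There are 2l+1 = 19 values of m_l.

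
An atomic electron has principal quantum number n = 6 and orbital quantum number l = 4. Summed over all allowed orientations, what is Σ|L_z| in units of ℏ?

m_l ∈ {-4, -3, -2, -1, 0, 1, 2, 3, 4}.
Σ|m_l| = 2(1+2+…+4) = 20.

Σ|L_z| = 20 ℏ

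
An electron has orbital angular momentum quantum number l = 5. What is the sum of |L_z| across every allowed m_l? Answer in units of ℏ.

Σ|L_z| = 30 ℏ

m_l ∈ {-5, -4, -3, -2, -1, 0, 1, 2, 3, 4, 5}.
Σ|m_l| = l(l+1) = 30.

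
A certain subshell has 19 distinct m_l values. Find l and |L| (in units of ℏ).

19 = 2l + 1, so l = (19−1)/2 = 9.
|L| = ℏ√(l(l+1)) = ℏ√(9·10) = 3√10 ℏ.

l = 9, |L| = 3√10 ℏ ≈ 9.487ℏ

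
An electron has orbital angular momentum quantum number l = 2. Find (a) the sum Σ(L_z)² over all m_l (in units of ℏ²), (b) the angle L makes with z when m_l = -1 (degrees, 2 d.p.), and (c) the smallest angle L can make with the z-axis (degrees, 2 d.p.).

Σ(L_z)² = 10 ℏ²; θ(m_l=-1) ≈ 114.09°; θ_min ≈ 35.26°

Σ m_l² = 10, so Σ(L_z)² = 10 ℏ².
For m_l = -1: cos θ = -1/√6, θ ≈ 114.09°.
cos θ_min = 2/√6, so θ_min ≈ 35.26°.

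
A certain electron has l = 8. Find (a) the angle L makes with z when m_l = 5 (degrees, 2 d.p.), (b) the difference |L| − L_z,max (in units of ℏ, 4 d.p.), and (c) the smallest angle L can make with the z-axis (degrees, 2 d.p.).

For m_l = 5: cos θ = 5/√72, θ ≈ 53.90°.
|L| − L_z,max = (6√2 − 8)ℏ ≈ 0.4853ℏ.
cos θ_min = 8/√72, so θ_min ≈ 19.47°.

θ(m_l=5) ≈ 53.90°; |L|−L_z,max ≈ 0.4853ℏ; θ_min ≈ 19.47°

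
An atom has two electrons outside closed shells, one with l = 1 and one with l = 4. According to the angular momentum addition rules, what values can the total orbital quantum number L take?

By the triangle rule, |l₁ − l₂| ≤ L ≤ l₁ + l₂.
So L can be 3, 4, 5.

L = 3, 4, 5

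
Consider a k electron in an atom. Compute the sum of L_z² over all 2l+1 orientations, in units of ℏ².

K corresponds to l = 7.
m_l ∈ {-7, -6, -5, -4, -3, -2, -1, 0, 1, 2, 3, 4, 5, 6, 7}.
Summing m² from −7 to 7: Σ m_l² = 280.

Σ(L_z)² = 280 ℏ²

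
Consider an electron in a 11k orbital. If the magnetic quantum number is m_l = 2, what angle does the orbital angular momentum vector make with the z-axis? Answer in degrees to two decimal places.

For 11k, l = 7.
|L| = ℏ√(l(l+1)) = 2√14 ℏ.
L_z = m_l ℏ = 2ℏ.
cos θ = L_z/|L| = 2/√56, so θ ≈ 74.50°.

θ ≈ 74.50°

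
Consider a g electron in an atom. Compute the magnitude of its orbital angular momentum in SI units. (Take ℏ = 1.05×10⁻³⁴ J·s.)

|L| = 4.70×10⁻³⁴ J·s

For a g orbital, l = 4.
|L| = ℏ√(l(l+1)) = ℏ√(4·5) = 2√5 ℏ
Numerically, |L| = 4.472 × (1.05×10⁻³⁴ J·s) = 4.70×10⁻³⁴ J·s.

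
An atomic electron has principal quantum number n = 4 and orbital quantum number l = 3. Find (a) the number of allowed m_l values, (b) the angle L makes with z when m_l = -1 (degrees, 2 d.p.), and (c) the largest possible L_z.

There are 2l+1 = 7 values of m_l.
For m_l = -1: cos θ = -1/√12, θ ≈ 106.78°.
L_z,max = lℏ = 3ℏ.

7 values; θ(m_l=-1) ≈ 106.78°; L_z,max = 3ℏ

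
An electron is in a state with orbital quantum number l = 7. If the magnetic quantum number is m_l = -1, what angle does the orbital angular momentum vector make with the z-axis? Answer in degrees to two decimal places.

θ ≈ 97.68°

|L| = √(l(l+1)) ℏ = 2√14 ℏ.
L_z = m_l ℏ = −1ℏ.
cos θ = L_z/|L| = -1/√56, so θ ≈ 97.68°.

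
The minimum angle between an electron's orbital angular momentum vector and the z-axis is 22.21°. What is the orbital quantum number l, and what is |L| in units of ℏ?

cos²θ_min = l/(l+1) = 0.8571.
Solving: l = 6.
Then |L| = ℏ√(6·7) = √42 ℏ.

l = 6, |L| = √42 ℏ ≈ 6.481ℏ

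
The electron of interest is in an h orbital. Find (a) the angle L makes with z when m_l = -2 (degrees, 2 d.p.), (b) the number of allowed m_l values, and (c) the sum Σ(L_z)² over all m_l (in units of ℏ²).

The letter h corresponds to l = 5.
For m_l = -2: cos θ = -2/√30, θ ≈ 111.42°.
There are 2l+1 = 11 values of m_l.
Σ m_l² = 110, so Σ(L_z)² = 110 ℏ².

θ(m_l=-2) ≈ 111.42°; 11 values; Σ(L_z)² = 110 ℏ²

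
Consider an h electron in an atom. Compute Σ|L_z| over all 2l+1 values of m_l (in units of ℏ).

Σ|L_z| = 30 ℏ

For an h orbital, l = 5.
The allowed m_l values are -5, -4, -3, -2, -1, 0, 1, 2, 3, 4, 5.
Σ|m_l| = 2(1+2+…+5) = 30.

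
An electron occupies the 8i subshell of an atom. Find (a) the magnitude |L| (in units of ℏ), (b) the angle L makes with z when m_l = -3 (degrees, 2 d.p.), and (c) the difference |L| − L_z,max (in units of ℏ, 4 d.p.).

|L| = √42 ℏ ≈ 6.481ℏ; θ(m_l=-3) ≈ 117.58°; |L|−L_z,max ≈ 0.4807ℏ

For 8i, l = 6.
|L| = ℏ√(6·7) = √42 ℏ ≈ 6.481ℏ.
For m_l = -3: cos θ = -3/√42, θ ≈ 117.58°.
|L| − L_z,max = (√42 − 6)ℏ ≈ 0.4807ℏ.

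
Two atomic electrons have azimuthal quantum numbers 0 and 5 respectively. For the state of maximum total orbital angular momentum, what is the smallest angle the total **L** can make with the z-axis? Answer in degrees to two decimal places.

By the triangle rule, |l₁ − l₂| ≤ L ≤ l₁ + l₂.
L ∈ {5}.
The maximum is L = 5, with |L_tot| = ℏ√(5·6) = √30 ℏ.
The minimum angle with z is arccos(5/√30) ≈ 24.09°.

θ_min ≈ 24.09°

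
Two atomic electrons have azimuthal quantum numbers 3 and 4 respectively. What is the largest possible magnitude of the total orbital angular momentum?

|L_tot|_max = 2√14 ℏ ≈ 7.483ℏ

L runs from |3 − 4| = 1 to 3 + 4 = 7.
L ∈ {1, 2, 3, 4, 5, 6, 7}.
The largest magnitude corresponds to L = 7: |L_tot| = ℏ√(7·8) = 2√14 ℏ.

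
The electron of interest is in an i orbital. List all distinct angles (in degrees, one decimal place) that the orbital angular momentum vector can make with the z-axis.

θ ∈ {22.2°, 39.5°, 51.9°, 62.4°, 72.0°, 81.1°, 90.0°, 98.9°, 108.0°, 117.6°, 128.1°, 140.5°, 157.8°}

For an i orbital, l = 6.
|L|² = l(l+1)ℏ² = 42ℏ², so |L| = √42 ℏ.
cos θ = m_l/√42 for each m_l ∈ {-6, -5, -4, -3, -2, -1, 0, 1, 2, 3, 4, 5, 6}.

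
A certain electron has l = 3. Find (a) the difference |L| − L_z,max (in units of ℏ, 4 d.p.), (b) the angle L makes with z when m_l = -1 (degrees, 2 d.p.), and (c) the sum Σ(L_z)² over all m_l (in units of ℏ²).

|L|−L_z,max ≈ 0.4641ℏ; θ(m_l=-1) ≈ 106.78°; Σ(L_z)² = 28 ℏ²

|L| − L_z,max = (2√3 − 3)ℏ ≈ 0.4641ℏ.
For m_l = -1: cos θ = -1/√12, θ ≈ 106.78°.
Σ m_l² = 28, so Σ(L_z)² = 28 ℏ².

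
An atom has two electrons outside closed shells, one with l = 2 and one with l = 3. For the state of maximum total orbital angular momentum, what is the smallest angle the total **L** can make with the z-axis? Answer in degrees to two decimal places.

θ_min ≈ 24.09°

The total orbital quantum number L ranges from |l₁ − l₂| to l₁ + l₂ in integer steps.
Allowed values: L = 1, 2, 3, 4, 5.
The maximum is L = 5, with |L_tot| = ℏ√(5·6) = √30 ℏ.
The minimum angle with z is arccos(5/√30) ≈ 24.09°.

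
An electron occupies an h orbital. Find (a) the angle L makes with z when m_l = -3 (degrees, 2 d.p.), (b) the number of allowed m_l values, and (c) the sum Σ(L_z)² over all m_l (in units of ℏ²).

θ(m_l=-3) ≈ 123.21°; 11 values; Σ(L_z)² = 110 ℏ²

The letter h corresponds to l = 5.
For m_l = -3: cos θ = -3/√30, θ ≈ 123.21°.
There are 2l+1 = 11 values of m_l.
Σ m_l² = 110, so Σ(L_z)² = 110 ℏ².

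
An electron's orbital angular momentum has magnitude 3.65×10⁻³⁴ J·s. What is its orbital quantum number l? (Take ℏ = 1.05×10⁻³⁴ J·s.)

l = 3

In units of ℏ, |L| ≈ 3.476.
(|L|/ℏ)² = l(l+1) ≈ 12.08 ⇒ l = 3.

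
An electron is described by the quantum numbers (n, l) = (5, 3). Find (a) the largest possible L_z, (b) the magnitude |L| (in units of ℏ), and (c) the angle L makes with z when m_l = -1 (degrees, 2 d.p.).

L_z,max = lℏ = 3ℏ.
|L| = ℏ√(3·4) = 2√3 ℏ ≈ 3.464ℏ.
For m_l = -1: cos θ = -1/√12, θ ≈ 106.78°.

L_z,max = 3ℏ; |L| = 2√3 ℏ ≈ 3.464ℏ; θ(m_l=-1) ≈ 106.78°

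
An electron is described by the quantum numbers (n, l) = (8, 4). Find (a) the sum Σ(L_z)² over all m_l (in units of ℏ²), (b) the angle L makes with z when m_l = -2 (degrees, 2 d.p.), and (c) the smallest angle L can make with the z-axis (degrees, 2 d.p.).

Σ m_l² = 60, so Σ(L_z)² = 60 ℏ².
For m_l = -2: cos θ = -2/√20, θ ≈ 116.57°.
cos θ_min = 4/√20, so θ_min ≈ 26.57°.

Σ(L_z)² = 60 ℏ²; θ(m_l=-2) ≈ 116.57°; θ_min ≈ 26.57°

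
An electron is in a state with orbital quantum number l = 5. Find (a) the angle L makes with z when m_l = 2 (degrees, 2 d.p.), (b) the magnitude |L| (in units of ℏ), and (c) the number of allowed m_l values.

θ(m_l=2) ≈ 68.58°; |L| = √30 ℏ ≈ 5.477ℏ; 11 values

For m_l = 2: cos θ = 2/√30, θ ≈ 68.58°.
|L| = ℏ√(5·6) = √30 ℏ ≈ 5.477ℏ.
There are 2l+1 = 11 values of m_l.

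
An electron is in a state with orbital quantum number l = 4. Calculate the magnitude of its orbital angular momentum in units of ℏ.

|L| = ℏ√(l(l+1)) = ℏ√(4·5) = 2√5 ℏ

|L| = 2√5 ℏ ≈ 4.472ℏ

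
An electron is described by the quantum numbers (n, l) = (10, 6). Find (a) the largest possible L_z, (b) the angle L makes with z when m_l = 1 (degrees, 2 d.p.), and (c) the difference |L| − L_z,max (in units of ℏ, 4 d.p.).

L_z,max = 6ℏ; θ(m_l=1) ≈ 81.12°; |L|−L_z,max ≈ 0.4807ℏ

L_z,max = lℏ = 6ℏ.
For m_l = 1: cos θ = 1/√42, θ ≈ 81.12°.
|L| − L_z,max = (√42 − 6)ℏ ≈ 0.4807ℏ.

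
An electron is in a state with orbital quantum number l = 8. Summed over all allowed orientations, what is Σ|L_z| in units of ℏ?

Σ|L_z| = 72 ℏ

m_l runs from −8 to 8, i.e. {-8, -7, -6, -5, -4, -3, -2, -1, 0, 1, 2, 3, 4, 5, 6, 7, 8}.
Σ|m_l| = 2(1+2+…+8) = 72.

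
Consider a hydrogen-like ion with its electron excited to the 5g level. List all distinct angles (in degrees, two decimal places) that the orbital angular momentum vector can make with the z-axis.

The 5g level has l = 4.
|L| = √(l(l+1)) ℏ = 2√5 ℏ.
cos θ = m_l/√20 for each m_l ∈ {-4, -3, -2, -1, 0, 1, 2, 3, 4}.

θ ∈ {26.57°, 47.87°, 63.43°, 77.08°, 90.00°, 102.92°, 116.57°, 132.13°, 153.43°}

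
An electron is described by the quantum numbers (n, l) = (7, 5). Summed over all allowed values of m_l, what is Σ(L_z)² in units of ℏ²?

The allowed m_l values are -5, -4, -3, -2, -1, 0, 1, 2, 3, 4, 5.
Summing m² from −5 to 5: Σ m_l² = 110.

Σ(L_z)² = 110 ℏ²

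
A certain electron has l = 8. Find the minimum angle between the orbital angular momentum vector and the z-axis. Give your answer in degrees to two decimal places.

θ_min ≈ 19.47°

|L|² = l(l+1)ℏ² = 72ℏ², so |L| = 6√2 ℏ.
The smallest angle corresponds to the largest L_z, i.e. m_l = l = 8, giving L_z = 8ℏ.
cos θ_min = 8/√72, so θ_min ≈ 19.47°.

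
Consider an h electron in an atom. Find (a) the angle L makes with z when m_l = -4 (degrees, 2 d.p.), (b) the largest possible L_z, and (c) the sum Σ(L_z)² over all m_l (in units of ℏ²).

For an h orbital, l = 5.
For m_l = -4: cos θ = -4/√30, θ ≈ 136.91°.
L_z,max = lℏ = 5ℏ.
Σ m_l² = 110, so Σ(L_z)² = 110 ℏ².

θ(m_l=-4) ≈ 136.91°; L_z,max = 5ℏ; Σ(L_z)² = 110 ℏ²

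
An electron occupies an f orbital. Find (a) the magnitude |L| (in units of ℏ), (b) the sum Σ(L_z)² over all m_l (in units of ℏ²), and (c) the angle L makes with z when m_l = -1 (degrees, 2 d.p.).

|L| = 2√3 ℏ ≈ 3.464ℏ; Σ(L_z)² = 28 ℏ²; θ(m_l=-1) ≈ 106.78°

An f state has l = 3.
|L| = ℏ√(3·4) = 2√3 ℏ ≈ 3.464ℏ.
Σ m_l² = 28, so Σ(L_z)² = 28 ℏ².
For m_l = -1: cos θ = -1/√12, θ ≈ 106.78°.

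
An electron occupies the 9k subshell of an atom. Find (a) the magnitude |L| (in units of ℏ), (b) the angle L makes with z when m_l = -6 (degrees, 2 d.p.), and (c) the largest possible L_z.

|L| = 2√14 ℏ ≈ 7.483ℏ; θ(m_l=-6) ≈ 143.30°; L_z,max = 7ℏ

9k means n = 9, l = 7.
|L| = ℏ√(7·8) = 2√14 ℏ ≈ 7.483ℏ.
For m_l = -6: cos θ = -6/√56, θ ≈ 143.30°.
L_z,max = lℏ = 7ℏ.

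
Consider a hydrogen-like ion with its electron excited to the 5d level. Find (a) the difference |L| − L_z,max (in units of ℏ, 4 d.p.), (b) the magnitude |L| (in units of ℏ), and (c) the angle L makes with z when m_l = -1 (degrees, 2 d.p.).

The 5d level has l = 2.
|L| − L_z,max = (√6 − 2)ℏ ≈ 0.4495ℏ.
|L| = ℏ√(2·3) = √6 ℏ ≈ 2.449ℏ.
For m_l = -1: cos θ = -1/√6, θ ≈ 114.09°.

|L|−L_z,max ≈ 0.4495ℏ; |L| = √6 ℏ ≈ 2.449ℏ; θ(m_l=-1) ≈ 114.09°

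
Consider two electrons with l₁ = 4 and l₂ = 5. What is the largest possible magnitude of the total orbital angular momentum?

|L_tot|_max = 3√10 ℏ ≈ 9.487ℏ

Angular momentum addition gives L = |l₁ − l₂|, …, l₁ + l₂.
So L can be 1, 2, 3, 4, 5, 6, 7, 8, 9.
The largest magnitude corresponds to L = 9: |L_tot| = ℏ√(9·10) = 3√10 ℏ.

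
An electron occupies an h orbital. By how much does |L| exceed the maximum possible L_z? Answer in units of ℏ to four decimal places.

An h state has l = 5.
|L| = √30 ℏ ≈ 5.4772ℏ, while L_z,max = lℏ = 5ℏ.
The difference is (√30 − 5)ℏ ≈ 0.4772ℏ.

|L| − L_z,max ≈ 0.4772ℏ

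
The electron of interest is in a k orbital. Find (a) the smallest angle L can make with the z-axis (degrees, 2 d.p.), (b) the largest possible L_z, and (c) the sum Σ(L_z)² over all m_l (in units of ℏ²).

θ_min ≈ 20.70°; L_z,max = 7ℏ; Σ(L_z)² = 280 ℏ²

K corresponds to l = 7.
cos θ_min = 7/√56, so θ_min ≈ 20.70°.
L_z,max = lℏ = 7ℏ.
Σ m_l² = 280, so Σ(L_z)² = 280 ℏ².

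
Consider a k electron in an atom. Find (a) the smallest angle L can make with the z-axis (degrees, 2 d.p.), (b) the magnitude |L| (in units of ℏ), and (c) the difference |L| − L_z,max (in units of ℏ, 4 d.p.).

θ_min ≈ 20.70°; |L| = 2√14 ℏ ≈ 7.483ℏ; |L|−L_z,max ≈ 0.4833ℏ

A k state has l = 7.
cos θ_min = 7/√56, so θ_min ≈ 20.70°.
|L| = ℏ√(7·8) = 2√14 ℏ ≈ 7.483ℏ.
|L| − L_z,max = (2√14 − 7)ℏ ≈ 0.4833ℏ.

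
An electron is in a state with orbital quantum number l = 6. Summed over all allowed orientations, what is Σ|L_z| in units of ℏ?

Σ|L_z| = 42 ℏ

The allowed m_l values are -6, -5, -4, -3, -2, -1, 0, 1, 2, 3, 4, 5, 6.
Σ|m_l| = 2(1+2+…+6) = 42.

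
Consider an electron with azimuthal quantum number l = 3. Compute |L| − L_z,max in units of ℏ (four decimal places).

|L| = 2√3 ℏ ≈ 3.4641ℏ, while L_z,max = lℏ = 3ℏ.
The difference is (2√3 − 3)ℏ ≈ 0.4641ℏ.

|L| − L_z,max ≈ 0.4641ℏ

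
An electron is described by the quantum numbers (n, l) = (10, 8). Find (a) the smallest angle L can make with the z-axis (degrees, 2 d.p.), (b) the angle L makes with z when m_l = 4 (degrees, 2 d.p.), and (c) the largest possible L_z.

cos θ_min = 8/√72, so θ_min ≈ 19.47°.
For m_l = 4: cos θ = 4/√72, θ ≈ 61.87°.
L_z,max = lℏ = 8ℏ.

θ_min ≈ 19.47°; θ(m_l=4) ≈ 61.87°; L_z,max = 8ℏ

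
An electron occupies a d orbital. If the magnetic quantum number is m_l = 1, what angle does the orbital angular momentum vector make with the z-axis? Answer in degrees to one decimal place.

θ ≈ 65.9°

A d state has l = 2.
|L|² = l(l+1)ℏ² = 6ℏ², so |L| = √6 ℏ.
L_z = m_l ℏ = 1ℏ.
cos θ = L_z/|L| = 1/√6, so θ ≈ 65.9°.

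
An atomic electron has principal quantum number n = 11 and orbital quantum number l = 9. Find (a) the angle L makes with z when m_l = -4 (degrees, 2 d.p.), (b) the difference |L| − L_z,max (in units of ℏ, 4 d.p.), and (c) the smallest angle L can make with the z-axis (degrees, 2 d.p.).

θ(m_l=-4) ≈ 114.94°; |L|−L_z,max ≈ 0.4868ℏ; θ_min ≈ 18.43°

For m_l = -4: cos θ = -4/√90, θ ≈ 114.94°.
|L| − L_z,max = (3√10 − 9)ℏ ≈ 0.4868ℏ.
cos θ_min = 9/√90, so θ_min ≈ 18.43°.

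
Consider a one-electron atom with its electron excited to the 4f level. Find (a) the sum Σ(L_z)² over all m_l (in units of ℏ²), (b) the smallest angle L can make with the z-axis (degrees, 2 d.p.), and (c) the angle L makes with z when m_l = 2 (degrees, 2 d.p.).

The 4f level has l = 3.
Σ m_l² = 28, so Σ(L_z)² = 28 ℏ².
cos θ_min = 3/√12, so θ_min ≈ 30.00°.
For m_l = 2: cos θ = 2/√12, θ ≈ 54.74°.

Σ(L_z)² = 28 ℏ²; θ_min ≈ 30.00°; θ(m_l=2) ≈ 54.74°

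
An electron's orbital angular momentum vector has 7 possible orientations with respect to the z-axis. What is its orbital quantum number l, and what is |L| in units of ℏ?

l = 3, |L| = 2√3 ℏ ≈ 3.464ℏ

7 = 2l + 1, so l = (7−1)/2 = 3.
|L| = ℏ√(l(l+1)) = ℏ√(3·4) = 2√3 ℏ.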